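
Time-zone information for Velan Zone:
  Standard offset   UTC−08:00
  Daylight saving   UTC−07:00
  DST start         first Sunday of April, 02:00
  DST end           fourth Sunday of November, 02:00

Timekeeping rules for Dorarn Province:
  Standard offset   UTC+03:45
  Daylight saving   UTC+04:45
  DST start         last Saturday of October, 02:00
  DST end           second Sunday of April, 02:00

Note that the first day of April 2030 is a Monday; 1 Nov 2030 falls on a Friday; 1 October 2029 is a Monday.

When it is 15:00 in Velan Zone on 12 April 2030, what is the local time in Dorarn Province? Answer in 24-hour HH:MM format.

02:45

1 April 2030 is a Monday, so the first Sunday is April 7.
1 November 2030 is a Friday, so the first Sunday is November 3 and the fourth is November 24.
12 April 2030 falls between 7 April and 24 November, so daylight saving is in effect and Velan Zone is at UTC−07:00.
15:00 Velan Zone + 7h = 22:00 UTC.
1 October 2029 is a Monday, so Saturdays fall on 6, 13, 20, 27; the last is October 27.
1 April 2030 is a Monday, so the first Sunday is April 7 and the second is April 14.
At the standard offset (UTC+03:45), 22:00 UTC + 3h45m = 01:45 Dorarn Province standard time (rolling into the next day, 13 April 2030).
Daylight saving runs 27 October 2029 – 14 April 2030; the standard-time date in Dorarn Province, 13 April 2030, is inside that window, so Dorarn Province is at UTC+04:45.
22:00 UTC + 4h45m = 02:45 Dorarn Province (rolling into the next day, 13 April 2030).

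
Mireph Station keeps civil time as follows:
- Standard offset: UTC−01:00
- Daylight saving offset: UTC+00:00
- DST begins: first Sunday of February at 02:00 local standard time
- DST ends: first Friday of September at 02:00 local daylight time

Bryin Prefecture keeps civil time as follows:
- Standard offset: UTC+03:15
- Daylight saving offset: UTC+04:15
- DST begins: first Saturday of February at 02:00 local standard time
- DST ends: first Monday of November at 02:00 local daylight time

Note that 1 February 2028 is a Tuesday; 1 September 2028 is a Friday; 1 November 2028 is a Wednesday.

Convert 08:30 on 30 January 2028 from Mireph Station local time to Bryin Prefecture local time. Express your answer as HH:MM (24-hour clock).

12:45

1 February 2028 is a Tuesday, so the first Sunday is February 6.
1 September 2028 is a Friday, so the first Friday is September 1.
Daylight saving runs 6 February – 1 September; 30 January 2028 is outside that window, so Mireph Station is on standard time at UTC−01:00.
08:30 Mireph Station + 1h = 09:30 UTC.
1 February 2028 is a Tuesday, so the first Saturday is February 5.
1 November 2028 is a Wednesday, so the first Monday is November 6.
At the standard offset (UTC+03:15), 09:30 UTC + 3h15m = 12:45 Bryin Prefecture standard time.
Daylight saving runs 5 February – 6 November; the standard-time date in Bryin Prefecture, 30 January 2028, is outside that window, so Bryin Prefecture is on standard time at UTC+03:15.
09:30 UTC + 3h15m = 12:45 Bryin Prefecture.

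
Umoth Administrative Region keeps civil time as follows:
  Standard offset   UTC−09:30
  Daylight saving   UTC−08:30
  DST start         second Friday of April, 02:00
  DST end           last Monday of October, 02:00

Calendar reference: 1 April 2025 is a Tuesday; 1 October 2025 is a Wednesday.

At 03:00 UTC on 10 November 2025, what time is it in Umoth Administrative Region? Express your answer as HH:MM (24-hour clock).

1 April 2025 is a Tuesday, so the first Friday is April 4 and the second is April 11.
1 October 2025 is a Wednesday, so Mondays fall on 6, 13, 20, 27; the last is October 27.
At the standard offset (UTC−09:30), 03:00 UTC − 9h30m = 17:30 Umoth Administrative Region standard time (rolling into the previous day, 9 November 2025).
The standard-time date in Umoth Administrative Region, 9 November 2025, does not fall between 11 April and 27 October, so daylight saving is not in effect and Umoth Administrative Region is at UTC−09:30.
03:00 UTC − 9h30m = 17:30 local (rolling into the previous day, 9 November 2025).

17:30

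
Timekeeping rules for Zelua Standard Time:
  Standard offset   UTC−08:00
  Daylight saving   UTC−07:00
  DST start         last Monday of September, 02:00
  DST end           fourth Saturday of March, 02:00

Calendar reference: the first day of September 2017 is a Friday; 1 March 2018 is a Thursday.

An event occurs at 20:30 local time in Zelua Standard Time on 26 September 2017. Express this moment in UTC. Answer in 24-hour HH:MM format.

03:30

1 September 2017 is a Friday, so Mondays fall on 4, 11, 18, 25; the last is September 25.
1 March 2018 is a Thursday, so the first Saturday is March 3 and the fourth is March 24.
Daylight saving runs 25 September 2017 – 24 March 2018; 26 September 2017 is inside that window, so Zelua Standard Time is at UTC−07:00.
20:30 local + 7h = 03:30 UTC (rolling into the next day, 27 September 2017).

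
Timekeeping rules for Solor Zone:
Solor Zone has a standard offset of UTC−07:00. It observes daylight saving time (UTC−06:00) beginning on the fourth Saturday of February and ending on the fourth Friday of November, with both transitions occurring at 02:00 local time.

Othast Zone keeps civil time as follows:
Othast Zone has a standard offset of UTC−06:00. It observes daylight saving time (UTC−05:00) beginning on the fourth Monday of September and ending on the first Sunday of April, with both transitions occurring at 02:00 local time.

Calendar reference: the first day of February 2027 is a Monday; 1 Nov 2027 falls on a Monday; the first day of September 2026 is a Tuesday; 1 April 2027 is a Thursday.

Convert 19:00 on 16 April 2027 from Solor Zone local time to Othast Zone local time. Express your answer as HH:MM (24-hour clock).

19:00

1 February 2027 is a Monday, so the first Saturday is February 6 and the fourth is February 27.
1 November 2027 is a Monday, so the first Friday is November 5 and the fourth is November 26.
16 April 2027 lies within the daylight-saving period (27 February – 26 November), so Solor Zone is on daylight time, UTC−06:00.
19:00 Solor Zone + 6h = 01:00 UTC (rolling into the next day, 17 April 2027).
1 September 2026 is a Tuesday, so the first Monday is September 7 and the fourth is September 28.
1 April 2027 is a Thursday, so the first Sunday is April 4.
At the standard offset (UTC−06:00), 01:00 UTC − 6h = 19:00 Othast Zone standard time (rolling into the previous day, 16 April 2027).
The standard-time date in Othast Zone, 16 April 2027, is outside the daylight-saving period (28 September 2026 – 4 April 2027), so Othast Zone is on standard time, UTC−06:00.
01:00 UTC − 6h = 19:00 Othast Zone (rolling into the previous day, 16 April 2027).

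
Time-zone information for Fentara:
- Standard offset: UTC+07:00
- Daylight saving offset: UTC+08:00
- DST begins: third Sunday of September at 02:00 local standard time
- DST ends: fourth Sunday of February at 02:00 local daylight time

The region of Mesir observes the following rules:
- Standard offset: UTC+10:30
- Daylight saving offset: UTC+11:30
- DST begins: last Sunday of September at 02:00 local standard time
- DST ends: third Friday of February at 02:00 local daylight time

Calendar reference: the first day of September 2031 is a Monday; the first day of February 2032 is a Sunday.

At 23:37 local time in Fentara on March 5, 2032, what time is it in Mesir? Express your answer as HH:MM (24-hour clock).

1 September 2031 is a Monday, so the first Sunday is September 7 and the third is September 21.
1 February 2032 is a Sunday, so the first Sunday is February 1 and the fourth is February 22.
March 5, 2032 does not fall between 21 September 2031 and 22 February 2032, so daylight saving is not in effect and Fentara is at UTC+07:00.
23:37 Fentara − 7h = 16:37 UTC.
1 September 2031 is a Monday, so Sundays fall on 7, 14, 21, 28; the last is September 28.
1 February 2032 is a Sunday, so the first Friday is February 6 and the third is February 20.
At the standard offset (UTC+10:30), 16:37 UTC + 10h30m = 03:07 Mesir standard time (rolling into the next day, 6 March 2032).
The standard-time date in Mesir, March 6, 2032, does not fall between 28 September 2031 and 20 February 2032, so daylight saving is not in effect and Mesir is at UTC+10:30.
16:37 UTC + 10h30m = 03:07 Mesir (rolling into the next day, 6 March 2032).

03:07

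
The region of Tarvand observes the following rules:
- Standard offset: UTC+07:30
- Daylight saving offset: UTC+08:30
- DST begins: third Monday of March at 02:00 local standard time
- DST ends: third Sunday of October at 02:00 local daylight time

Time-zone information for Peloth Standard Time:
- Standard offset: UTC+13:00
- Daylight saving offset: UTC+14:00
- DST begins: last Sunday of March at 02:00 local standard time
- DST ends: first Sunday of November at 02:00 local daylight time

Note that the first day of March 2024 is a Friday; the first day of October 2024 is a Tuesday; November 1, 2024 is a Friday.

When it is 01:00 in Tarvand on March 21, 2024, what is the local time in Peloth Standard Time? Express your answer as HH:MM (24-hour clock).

05:30

1 March 2024 is a Friday, so the first Monday is March 4 and the third is March 18.
1 October 2024 is a Tuesday, so the first Sunday is October 6 and the third is October 20.
Daylight saving runs 18 March – 20 October; March 21, 2024 is inside that window, so Tarvand is at UTC+08:30.
01:00 Tarvand − 8h30m = 16:30 UTC (rolling into the previous day, 20 March 2024).
1 March 2024 is a Friday, so Sundays fall on 3, 10, 17, 24, 31; the last is March 31.
1 November 2024 is a Friday, so the first Sunday is November 3.
At the standard offset (UTC+13:00), 16:30 UTC + 13h = 05:30 Peloth Standard Time standard time (rolling into the next day, 21 March 2024).
Daylight saving runs 31 March – 3 November; the standard-time date in Peloth Standard Time, March 21, 2024, is outside that window, so Peloth Standard Time is on standard time at UTC+13:00.
16:30 UTC + 13h = 05:30 Peloth Standard Time (rolling into the next day, 21 March 2024).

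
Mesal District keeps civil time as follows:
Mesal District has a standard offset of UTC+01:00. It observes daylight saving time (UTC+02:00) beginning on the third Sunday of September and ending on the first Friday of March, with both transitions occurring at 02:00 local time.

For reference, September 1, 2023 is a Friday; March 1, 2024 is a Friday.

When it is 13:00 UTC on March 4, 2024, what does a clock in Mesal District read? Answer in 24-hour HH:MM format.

14:00

1 September 2023 is a Friday, so the first Sunday is September 3 and the third is September 17.
1 March 2024 is a Friday, so the first Friday is March 1.
At the standard offset (UTC+01:00), 13:00 UTC + 1h = 14:00 Mesal District standard time.
Daylight saving runs 17 September 2023 – 1 March 2024; the standard-time date in Mesal District, March 4, 2024, is outside that window, so Mesal District is on standard time at UTC+01:00.
13:00 UTC + 1h = 14:00 local.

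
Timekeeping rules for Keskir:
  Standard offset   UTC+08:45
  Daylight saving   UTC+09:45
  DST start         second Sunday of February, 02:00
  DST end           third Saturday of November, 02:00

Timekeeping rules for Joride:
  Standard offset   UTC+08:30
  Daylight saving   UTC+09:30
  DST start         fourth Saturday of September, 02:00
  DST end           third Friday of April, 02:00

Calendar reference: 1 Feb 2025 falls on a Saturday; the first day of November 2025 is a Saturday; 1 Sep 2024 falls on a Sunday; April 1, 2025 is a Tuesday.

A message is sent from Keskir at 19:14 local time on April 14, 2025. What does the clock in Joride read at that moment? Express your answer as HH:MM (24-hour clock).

18:59

1 February 2025 is a Saturday, so the first Sunday is February 2 and the second is February 9.
1 November 2025 is a Saturday, so the first Saturday is November 1 and the third is November 15.
Daylight saving runs 9 February – 15 November; April 14, 2025 is inside that window, so Keskir is at UTC+09:45.
19:14 Keskir − 9h45m = 09:29 UTC.
1 September 2024 is a Sunday, so the first Saturday is September 7 and the fourth is September 28.
1 April 2025 is a Tuesday, so the first Friday is April 4 and the third is April 18.
At the standard offset (UTC+08:30), 09:29 UTC + 8h30m = 17:59 Joride standard time.
Daylight saving runs 28 September 2024 – 18 April 2025; the standard-time date in Joride, April 14, 2025, is inside that window, so Joride is at UTC+09:30.
09:29 UTC + 9h30m = 18:59 Joride.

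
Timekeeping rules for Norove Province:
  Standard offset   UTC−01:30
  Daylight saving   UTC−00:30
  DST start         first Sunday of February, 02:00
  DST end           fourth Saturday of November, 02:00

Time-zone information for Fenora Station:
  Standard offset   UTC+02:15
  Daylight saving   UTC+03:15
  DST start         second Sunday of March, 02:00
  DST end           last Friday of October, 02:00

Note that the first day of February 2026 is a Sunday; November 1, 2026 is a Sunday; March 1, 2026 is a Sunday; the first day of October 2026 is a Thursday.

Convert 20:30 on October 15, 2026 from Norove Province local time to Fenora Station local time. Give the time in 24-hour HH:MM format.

00:15

1 February 2026 is a Sunday, so the first Sunday is February 1.
1 November 2026 is a Sunday, so the first Saturday is November 7 and the fourth is November 28.
October 15, 2026 falls between 1 February and 28 November, so daylight saving is in effect and Norove Province is at UTC−00:30.
20:30 Norove Province + 0h30m = 21:00 UTC.
1 March 2026 is a Sunday, so the first Sunday is March 1 and the second is March 8.
1 October 2026 is a Thursday, so Fridays fall on 2, 9, 16, 23, 30; the last is October 30.
At the standard offset (UTC+02:15), 21:00 UTC + 2h15m = 23:15 Fenora Station standard time.
Daylight saving runs 8 March – 30 October; the standard-time date in Fenora Station, October 15, 2026, is inside that window, so Fenora Station is at UTC+03:15.
21:00 UTC + 3h15m = 00:15 Fenora Station (rolling into the next day, 16 October 2026).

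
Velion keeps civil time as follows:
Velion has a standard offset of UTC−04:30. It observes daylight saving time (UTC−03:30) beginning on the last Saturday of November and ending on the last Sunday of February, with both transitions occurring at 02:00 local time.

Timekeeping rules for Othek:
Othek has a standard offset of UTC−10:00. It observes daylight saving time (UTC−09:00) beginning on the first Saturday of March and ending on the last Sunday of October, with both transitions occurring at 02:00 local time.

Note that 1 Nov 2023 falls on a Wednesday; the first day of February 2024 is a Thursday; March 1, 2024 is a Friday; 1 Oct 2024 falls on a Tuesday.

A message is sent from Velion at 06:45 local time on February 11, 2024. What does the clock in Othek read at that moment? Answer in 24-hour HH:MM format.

00:15

1 November 2023 is a Wednesday, so Saturdays fall on 4, 11, 18, 25; the last is November 25.
1 February 2024 is a Thursday, so Sundays fall on 4, 11, 18, 25; the last is February 25.
Daylight saving runs 25 November 2023 – 25 February 2024; February 11, 2024 is inside that window, so Velion is at UTC−03:30.
06:45 Velion + 3h30m = 10:15 UTC.
1 March 2024 is a Friday, so the first Saturday is March 2.
1 October 2024 is a Tuesday, so Sundays fall on 6, 13, 20, 27; the last is October 27.
At the standard offset (UTC−10:00), 10:15 UTC − 10h = 00:15 Othek standard time.
Daylight saving runs 2 March – 27 October; the standard-time date in Othek, February 11, 2024, is outside that window, so Othek is on standard time at UTC−10:00.
10:15 UTC − 10h = 00:15 Othek.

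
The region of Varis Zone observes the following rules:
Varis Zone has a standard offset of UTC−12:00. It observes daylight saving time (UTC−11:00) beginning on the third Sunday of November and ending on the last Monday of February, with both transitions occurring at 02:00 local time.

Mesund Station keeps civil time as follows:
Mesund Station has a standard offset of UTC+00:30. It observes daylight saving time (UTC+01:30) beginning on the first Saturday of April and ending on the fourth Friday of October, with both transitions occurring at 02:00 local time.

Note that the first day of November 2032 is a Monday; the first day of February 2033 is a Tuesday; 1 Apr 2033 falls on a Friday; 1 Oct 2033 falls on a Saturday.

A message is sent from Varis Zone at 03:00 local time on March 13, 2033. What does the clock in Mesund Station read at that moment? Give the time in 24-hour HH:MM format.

1 November 2032 is a Monday, so the first Sunday is November 7 and the third is November 21.
1 February 2033 is a Tuesday, so Mondays fall on 7, 14, 21, 28; the last is February 28.
Daylight saving runs 21 November 2032 – 28 February 2033; March 13, 2033 is outside that window, so Varis Zone is on standard time at UTC−12:00.
03:00 Varis Zone + 12h = 15:00 UTC.
1 April 2033 is a Friday, so the first Saturday is April 2.
1 October 2033 is a Saturday, so the first Friday is October 7 and the fourth is October 28.
At the standard offset (UTC+00:30), 15:00 UTC + 0h30m = 15:30 Mesund Station standard time.
The standard-time date in Mesund Station, March 13, 2033, is outside the daylight-saving period (2 April – 28 October), so Mesund Station is on standard time, UTC+00:30.
15:00 UTC + 0h30m = 15:30 Mesund Station.

15:30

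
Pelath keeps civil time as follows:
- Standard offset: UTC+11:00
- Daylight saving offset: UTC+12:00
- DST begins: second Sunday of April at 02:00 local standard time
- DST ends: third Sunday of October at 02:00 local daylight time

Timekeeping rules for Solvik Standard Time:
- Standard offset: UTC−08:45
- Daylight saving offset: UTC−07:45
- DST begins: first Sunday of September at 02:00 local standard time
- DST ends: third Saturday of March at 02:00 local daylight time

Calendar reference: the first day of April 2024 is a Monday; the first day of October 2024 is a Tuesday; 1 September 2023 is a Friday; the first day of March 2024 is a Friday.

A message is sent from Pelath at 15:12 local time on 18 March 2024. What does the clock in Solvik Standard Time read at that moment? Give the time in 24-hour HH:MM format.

1 April 2024 is a Monday, so the first Sunday is April 7 and the second is April 14.
1 October 2024 is a Tuesday, so the first Sunday is October 6 and the third is October 20.
18 March 2024 does not fall between 14 April and 20 October, so daylight saving is not in effect and Pelath is at UTC+11:00.
15:12 Pelath − 11h = 04:12 UTC.
1 September 2023 is a Friday, so the first Sunday is September 3.
1 March 2024 is a Friday, so the first Saturday is March 2 and the third is March 16.
At the standard offset (UTC−08:45), 04:12 UTC − 8h45m = 19:27 Solvik Standard Time standard time (rolling into the previous day, 17 March 2024).
The standard-time date in Solvik Standard Time, 17 March 2024, is outside the daylight-saving period (3 September 2023 – 16 March 2024), so Solvik Standard Time is on standard time, UTC−08:45.
04:12 UTC − 8h45m = 19:27 Solvik Standard Time (rolling into the previous day, 17 March 2024).

19:27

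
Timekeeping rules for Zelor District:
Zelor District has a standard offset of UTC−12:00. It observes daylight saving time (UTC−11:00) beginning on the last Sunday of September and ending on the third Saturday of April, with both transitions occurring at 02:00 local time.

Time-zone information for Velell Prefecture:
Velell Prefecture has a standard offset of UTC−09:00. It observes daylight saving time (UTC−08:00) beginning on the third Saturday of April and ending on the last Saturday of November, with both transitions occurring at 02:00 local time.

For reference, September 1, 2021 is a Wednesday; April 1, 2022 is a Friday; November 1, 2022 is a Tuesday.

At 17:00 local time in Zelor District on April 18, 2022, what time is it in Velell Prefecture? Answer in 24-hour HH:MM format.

1 September 2021 is a Wednesday, so Sundays fall on 5, 12, 19, 26; the last is September 26.
1 April 2022 is a Friday, so the first Saturday is April 2 and the third is April 16.
April 18, 2022 does not fall between 26 September 2021 and 16 April 2022, so daylight saving is not in effect and Zelor District is at UTC−12:00.
17:00 Zelor District + 12h = 05:00 UTC (rolling into the next day, 19 April 2022).
1 April 2022 is a Friday, so the first Saturday is April 2 and the third is April 16.
1 November 2022 is a Tuesday, so Saturdays fall on 5, 12, 19, 26; the last is November 26.
At the standard offset (UTC−09:00), 05:00 UTC − 9h = 20:00 Velell Prefecture standard time (rolling into the previous day, 18 April 2022).
Daylight saving runs 16 April – 26 November; the standard-time date in Velell Prefecture, April 18, 2022, is inside that window, so Velell Prefecture is at UTC−08:00.
05:00 UTC − 8h = 21:00 Velell Prefecture (rolling into the previous day, 18 April 2022).

21:00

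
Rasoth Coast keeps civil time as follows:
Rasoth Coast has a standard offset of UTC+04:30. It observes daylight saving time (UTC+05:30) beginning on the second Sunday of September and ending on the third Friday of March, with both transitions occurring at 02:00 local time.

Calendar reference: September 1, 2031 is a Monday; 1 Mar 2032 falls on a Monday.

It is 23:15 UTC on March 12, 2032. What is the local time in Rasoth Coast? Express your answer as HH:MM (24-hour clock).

04:45

1 September 2031 is a Monday, so the first Sunday is September 7 and the second is September 14.
1 March 2032 is a Monday, so the first Friday is March 5 and the third is March 19.
At the standard offset (UTC+04:30), 23:15 UTC + 4h30m = 03:45 Rasoth Coast standard time (rolling into the next day, 13 March 2032).
Daylight saving runs 14 September 2031 – 19 March 2032; the standard-time date in Rasoth Coast, March 13, 2032, is inside that window, so Rasoth Coast is at UTC+05:30.
23:15 UTC + 5h30m = 04:45 local (rolling into the next day, 13 March 2032).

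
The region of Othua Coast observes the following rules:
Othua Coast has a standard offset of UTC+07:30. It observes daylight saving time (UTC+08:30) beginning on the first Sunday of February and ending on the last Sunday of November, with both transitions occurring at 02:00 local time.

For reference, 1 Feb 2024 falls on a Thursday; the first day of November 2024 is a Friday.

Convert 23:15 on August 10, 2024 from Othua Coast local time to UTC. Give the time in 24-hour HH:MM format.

1 February 2024 is a Thursday, so the first Sunday is February 4.
1 November 2024 is a Friday, so Sundays fall on 3, 10, 17, 24; the last is November 24.
Daylight saving runs 4 February – 24 November; August 10, 2024 is inside that window, so Othua Coast is at UTC+08:30.
23:15 local − 8h30m = 14:45 UTC.

14:45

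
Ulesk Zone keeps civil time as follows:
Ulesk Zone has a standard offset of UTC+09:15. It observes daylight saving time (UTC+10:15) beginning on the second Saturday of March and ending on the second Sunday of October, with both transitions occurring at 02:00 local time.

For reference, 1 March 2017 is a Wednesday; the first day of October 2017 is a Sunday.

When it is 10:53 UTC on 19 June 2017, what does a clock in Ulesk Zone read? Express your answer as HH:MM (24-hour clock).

21:08

1 March 2017 is a Wednesday, so the first Saturday is March 4 and the second is March 11.
1 October 2017 is a Sunday, so the first Sunday is October 1 and the second is October 8.
At the standard offset (UTC+09:15), 10:53 UTC + 9h15m = 20:08 Ulesk Zone standard time.
The standard-time date in Ulesk Zone, 19 June 2017, falls between 11 March and 8 October, so daylight saving is in effect and Ulesk Zone is at UTC+10:15.
10:53 UTC + 10h15m = 21:08 local.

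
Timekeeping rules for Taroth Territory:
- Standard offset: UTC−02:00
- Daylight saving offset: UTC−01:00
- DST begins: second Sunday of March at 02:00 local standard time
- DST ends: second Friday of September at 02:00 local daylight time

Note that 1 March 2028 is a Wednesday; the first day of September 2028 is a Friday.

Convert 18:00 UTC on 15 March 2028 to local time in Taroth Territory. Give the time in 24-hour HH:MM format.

1 March 2028 is a Wednesday, so the first Sunday is March 5 and the second is March 12.
1 September 2028 is a Friday, so the first Friday is September 1 and the second is September 8.
At the standard offset (UTC−02:00), 18:00 UTC − 2h = 16:00 Taroth Territory standard time.
The standard-time date in Taroth Territory, 15 March 2028, lies within the daylight-saving period (12 March – 8 September), so Taroth Territory is on daylight time, UTC−01:00.
18:00 UTC − 1h = 17:00 local.

17:00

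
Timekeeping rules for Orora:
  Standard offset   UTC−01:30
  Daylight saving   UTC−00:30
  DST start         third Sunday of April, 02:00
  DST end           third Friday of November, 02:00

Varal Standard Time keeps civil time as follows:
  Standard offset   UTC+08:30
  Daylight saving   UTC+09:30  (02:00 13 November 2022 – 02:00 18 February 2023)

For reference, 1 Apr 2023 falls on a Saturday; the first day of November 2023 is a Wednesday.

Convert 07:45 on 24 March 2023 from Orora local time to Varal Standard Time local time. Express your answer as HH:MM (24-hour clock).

17:45

1 April 2023 is a Saturday, so the first Sunday is April 2 and the third is April 16.
1 November 2023 is a Wednesday, so the first Friday is November 3 and the third is November 17.
Daylight saving runs 16 April – 17 November; 24 March 2023 is outside that window, so Orora is on standard time at UTC−01:30.
07:45 Orora + 1h30m = 09:15 UTC.
At the standard offset (UTC+08:30), 09:15 UTC + 8h30m = 17:45 Varal Standard Time standard time.
Daylight saving runs 13 November 2022 – 18 February 2023; the standard-time date in Varal Standard Time, 24 March 2023, is outside that window, so Varal Standard Time is on standard time at UTC+08:30.
09:15 UTC + 8h30m = 17:45 Varal Standard Time.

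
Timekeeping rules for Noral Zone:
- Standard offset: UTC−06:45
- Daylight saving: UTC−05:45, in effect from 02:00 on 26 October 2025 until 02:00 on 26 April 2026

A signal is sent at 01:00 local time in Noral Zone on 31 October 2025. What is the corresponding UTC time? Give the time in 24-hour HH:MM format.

31 October 2025 lies within the daylight-saving period (26 October 2025 – 26 April 2026), so Noral Zone is on daylight time, UTC−05:45.
01:00 local + 5h45m = 06:45 UTC.

06:45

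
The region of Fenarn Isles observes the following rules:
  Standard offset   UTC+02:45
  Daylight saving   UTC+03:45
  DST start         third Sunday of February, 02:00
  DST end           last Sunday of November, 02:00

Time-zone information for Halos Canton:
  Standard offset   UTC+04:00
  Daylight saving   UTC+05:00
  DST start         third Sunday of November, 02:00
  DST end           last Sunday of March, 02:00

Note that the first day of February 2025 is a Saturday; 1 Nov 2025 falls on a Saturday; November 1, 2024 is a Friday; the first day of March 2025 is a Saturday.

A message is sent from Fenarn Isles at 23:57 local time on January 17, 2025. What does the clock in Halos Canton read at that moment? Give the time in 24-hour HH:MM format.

02:12

1 February 2025 is a Saturday, so the first Sunday is February 2 and the third is February 16.
1 November 2025 is a Saturday, so Sundays fall on 2, 9, 16, 23, 30; the last is November 30.
January 17, 2025 does not fall between 16 February and 30 November, so daylight saving is not in effect and Fenarn Isles is at UTC+02:45.
23:57 Fenarn Isles − 2h45m = 21:12 UTC.
1 November 2024 is a Friday, so the first Sunday is November 3 and the third is November 17.
1 March 2025 is a Saturday, so Sundays fall on 2, 9, 16, 23, 30; the last is March 30.
At the standard offset (UTC+04:00), 21:12 UTC + 4h = 01:12 Halos Canton standard time (rolling into the next day, 18 January 2025).
Daylight saving runs 17 November 2024 – 30 March 2025; the standard-time date in Halos Canton, January 18, 2025, is inside that window, so Halos Canton is at UTC+05:00.
21:12 UTC + 5h = 02:12 Halos Canton (rolling into the next day, 18 January 2025).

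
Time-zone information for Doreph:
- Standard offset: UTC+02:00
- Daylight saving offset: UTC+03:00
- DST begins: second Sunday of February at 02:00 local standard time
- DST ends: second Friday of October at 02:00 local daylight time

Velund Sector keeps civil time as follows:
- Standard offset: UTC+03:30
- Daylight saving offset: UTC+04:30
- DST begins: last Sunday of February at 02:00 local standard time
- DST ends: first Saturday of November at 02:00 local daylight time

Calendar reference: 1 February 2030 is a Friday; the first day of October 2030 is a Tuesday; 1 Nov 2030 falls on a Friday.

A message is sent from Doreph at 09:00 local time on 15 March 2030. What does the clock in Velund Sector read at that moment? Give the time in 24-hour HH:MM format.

10:30

1 February 2030 is a Friday, so the first Sunday is February 3 and the second is February 10.
1 October 2030 is a Tuesday, so the first Friday is October 4 and the second is October 11.
15 March 2030 lies within the daylight-saving period (10 February – 11 October), so Doreph is on daylight time, UTC+03:00.
09:00 Doreph − 3h = 06:00 UTC.
1 February 2030 is a Friday, so Sundays fall on 3, 10, 17, 24; the last is February 24.
1 November 2030 is a Friday, so the first Saturday is November 2.
At the standard offset (UTC+03:30), 06:00 UTC + 3h30m = 09:30 Velund Sector standard time.
The standard-time date in Velund Sector, 15 March 2030, lies within the daylight-saving period (24 February – 2 November), so Velund Sector is on daylight time, UTC+04:30.
06:00 UTC + 4h30m = 10:30 Velund Sector.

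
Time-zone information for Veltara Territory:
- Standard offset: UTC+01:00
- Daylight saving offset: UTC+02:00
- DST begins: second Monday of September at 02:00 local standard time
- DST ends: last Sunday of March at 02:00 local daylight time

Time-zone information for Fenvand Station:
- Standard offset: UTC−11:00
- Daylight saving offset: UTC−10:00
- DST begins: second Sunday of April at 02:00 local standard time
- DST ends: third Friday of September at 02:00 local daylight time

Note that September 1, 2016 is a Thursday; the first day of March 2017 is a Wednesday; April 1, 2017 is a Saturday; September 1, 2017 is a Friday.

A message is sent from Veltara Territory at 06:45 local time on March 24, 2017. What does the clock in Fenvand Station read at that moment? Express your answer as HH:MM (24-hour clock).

17:45

1 September 2016 is a Thursday, so the first Monday is September 5 and the second is September 12.
1 March 2017 is a Wednesday, so Sundays fall on 5, 12, 19, 26; the last is March 26.
March 24, 2017 falls between 12 September 2016 and 26 March 2017, so daylight saving is in effect and Veltara Territory is at UTC+02:00.
06:45 Veltara Territory − 2h = 04:45 UTC.
1 April 2017 is a Saturday, so the first Sunday is April 2 and the second is April 9.
1 September 2017 is a Friday, so the first Friday is September 1 and the third is September 15.
At the standard offset (UTC−11:00), 04:45 UTC − 11h = 17:45 Fenvand Station standard time (rolling into the previous day, 23 March 2017).
Daylight saving runs 9 April – 15 September; the standard-time date in Fenvand Station, March 23, 2017, is outside that window, so Fenvand Station is on standard time at UTC−11:00.
04:45 UTC − 11h = 17:45 Fenvand Station (rolling into the previous day, 23 March 2017).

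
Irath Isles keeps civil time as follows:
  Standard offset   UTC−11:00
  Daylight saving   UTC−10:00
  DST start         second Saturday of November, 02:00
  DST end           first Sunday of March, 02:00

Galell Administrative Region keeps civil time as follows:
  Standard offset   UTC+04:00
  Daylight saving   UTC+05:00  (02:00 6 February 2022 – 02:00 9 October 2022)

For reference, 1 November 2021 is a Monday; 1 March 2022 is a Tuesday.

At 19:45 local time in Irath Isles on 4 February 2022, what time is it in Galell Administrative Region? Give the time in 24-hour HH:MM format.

09:45

1 November 2021 is a Monday, so the first Saturday is November 6 and the second is November 13.
1 March 2022 is a Tuesday, so the first Sunday is March 6.
Daylight saving runs 13 November 2021 – 6 March 2022; 4 February 2022 is inside that window, so Irath Isles is at UTC−10:00.
19:45 Irath Isles + 10h = 05:45 UTC (rolling into the next day, 5 February 2022).
At the standard offset (UTC+04:00), 05:45 UTC + 4h = 09:45 Galell Administrative Region standard time.
The standard-time date in Galell Administrative Region, 5 February 2022, is outside the daylight-saving period (6 February – 9 October), so Galell Administrative Region is on standard time, UTC+04:00.
05:45 UTC + 4h = 09:45 Galell Administrative Region.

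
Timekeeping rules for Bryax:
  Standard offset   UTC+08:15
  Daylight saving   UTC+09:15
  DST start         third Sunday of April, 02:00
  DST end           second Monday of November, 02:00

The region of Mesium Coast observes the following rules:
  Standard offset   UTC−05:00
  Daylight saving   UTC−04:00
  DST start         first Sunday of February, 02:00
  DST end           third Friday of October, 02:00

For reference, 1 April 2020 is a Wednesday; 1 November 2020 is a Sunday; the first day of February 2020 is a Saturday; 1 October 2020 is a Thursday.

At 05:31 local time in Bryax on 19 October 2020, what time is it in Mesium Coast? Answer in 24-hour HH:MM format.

15:16

1 April 2020 is a Wednesday, so the first Sunday is April 5 and the third is April 19.
1 November 2020 is a Sunday, so the first Monday is November 2 and the second is November 9.
19 October 2020 falls between 19 April and 9 November, so daylight saving is in effect and Bryax is at UTC+09:15.
05:31 Bryax − 9h15m = 20:16 UTC (rolling into the previous day, 18 October 2020).
1 February 2020 is a Saturday, so the first Sunday is February 2.
1 October 2020 is a Thursday, so the first Friday is October 2 and the third is October 16.
At the standard offset (UTC−05:00), 20:16 UTC − 5h = 15:16 Mesium Coast standard time.
The standard-time date in Mesium Coast, 18 October 2020, does not fall between 2 February and 16 October, so daylight saving is not in effect and Mesium Coast is at UTC−05:00.
20:16 UTC − 5h = 15:16 Mesium Coast.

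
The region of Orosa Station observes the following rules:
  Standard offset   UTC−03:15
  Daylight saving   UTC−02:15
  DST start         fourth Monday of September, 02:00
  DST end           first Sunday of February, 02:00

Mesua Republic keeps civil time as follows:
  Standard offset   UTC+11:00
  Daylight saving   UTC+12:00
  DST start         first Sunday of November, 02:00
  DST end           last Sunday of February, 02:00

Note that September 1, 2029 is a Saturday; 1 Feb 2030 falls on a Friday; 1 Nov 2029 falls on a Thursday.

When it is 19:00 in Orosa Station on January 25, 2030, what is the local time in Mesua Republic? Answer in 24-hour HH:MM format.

1 September 2029 is a Saturday, so the first Monday is September 3 and the fourth is September 24.
1 February 2030 is a Friday, so the first Sunday is February 3.
January 25, 2030 lies within the daylight-saving period (24 September 2029 – 3 February 2030), so Orosa Station is on daylight time, UTC−02:15.
19:00 Orosa Station + 2h15m = 21:15 UTC.
1 November 2029 is a Thursday, so the first Sunday is November 4.
1 February 2030 is a Friday, so Sundays fall on 3, 10, 17, 24; the last is February 24.
At the standard offset (UTC+11:00), 21:15 UTC + 11h = 08:15 Mesua Republic standard time (rolling into the next day, 26 January 2030).
The standard-time date in Mesua Republic, January 26, 2030, falls between 4 November 2029 and 24 February 2030, so daylight saving is in effect and Mesua Republic is at UTC+12:00.
21:15 UTC + 12h = 09:15 Mesua Republic (rolling into the next day, 26 January 2030).

09:15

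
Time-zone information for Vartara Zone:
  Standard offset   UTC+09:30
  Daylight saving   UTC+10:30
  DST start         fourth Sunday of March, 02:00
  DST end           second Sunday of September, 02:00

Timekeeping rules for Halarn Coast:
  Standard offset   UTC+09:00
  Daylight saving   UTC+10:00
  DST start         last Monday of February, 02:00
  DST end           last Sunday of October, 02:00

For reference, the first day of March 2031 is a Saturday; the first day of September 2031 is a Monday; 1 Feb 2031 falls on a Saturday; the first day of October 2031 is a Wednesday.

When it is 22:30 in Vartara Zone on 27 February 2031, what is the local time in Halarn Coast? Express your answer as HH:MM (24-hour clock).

1 March 2031 is a Saturday, so the first Sunday is March 2 and the fourth is March 23.
1 September 2031 is a Monday, so the first Sunday is September 7 and the second is September 14.
27 February 2031 does not fall between 23 March and 14 September, so daylight saving is not in effect and Vartara Zone is at UTC+09:30.
22:30 Vartara Zone − 9h30m = 13:00 UTC.
1 February 2031 is a Saturday, so Mondays fall on 3, 10, 17, 24; the last is February 24.
1 October 2031 is a Wednesday, so Sundays fall on 5, 12, 19, 26; the last is October 26.
At the standard offset (UTC+09:00), 13:00 UTC + 9h = 22:00 Halarn Coast standard time.
The standard-time date in Halarn Coast, 27 February 2031, falls between 24 February and 26 October, so daylight saving is in effect and Halarn Coast is at UTC+10:00.
13:00 UTC + 10h = 23:00 Halarn Coast.

23:00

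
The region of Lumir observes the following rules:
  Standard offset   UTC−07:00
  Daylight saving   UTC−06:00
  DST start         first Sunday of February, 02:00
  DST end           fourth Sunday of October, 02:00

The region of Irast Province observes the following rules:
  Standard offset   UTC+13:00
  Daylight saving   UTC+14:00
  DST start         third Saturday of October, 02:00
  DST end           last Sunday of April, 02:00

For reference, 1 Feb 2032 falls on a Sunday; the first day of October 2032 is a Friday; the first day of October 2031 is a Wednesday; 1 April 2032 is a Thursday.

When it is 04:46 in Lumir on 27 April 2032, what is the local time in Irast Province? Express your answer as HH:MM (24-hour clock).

23:46

1 February 2032 is a Sunday, so the first Sunday is February 1.
1 October 2032 is a Friday, so the first Sunday is October 3 and the fourth is October 24.
27 April 2032 lies within the daylight-saving period (1 February – 24 October), so Lumir is on daylight time, UTC−06:00.
04:46 Lumir + 6h = 10:46 UTC.
1 October 2031 is a Wednesday, so the first Saturday is October 4 and the third is October 18.
1 April 2032 is a Thursday, so Sundays fall on 4, 11, 18, 25; the last is April 25.
At the standard offset (UTC+13:00), 10:46 UTC + 13h = 23:46 Irast Province standard time.
Daylight saving runs 18 October 2031 – 25 April 2032; the standard-time date in Irast Province, 27 April 2032, is outside that window, so Irast Province is on standard time at UTC+13:00.
10:46 UTC + 13h = 23:46 Irast Province.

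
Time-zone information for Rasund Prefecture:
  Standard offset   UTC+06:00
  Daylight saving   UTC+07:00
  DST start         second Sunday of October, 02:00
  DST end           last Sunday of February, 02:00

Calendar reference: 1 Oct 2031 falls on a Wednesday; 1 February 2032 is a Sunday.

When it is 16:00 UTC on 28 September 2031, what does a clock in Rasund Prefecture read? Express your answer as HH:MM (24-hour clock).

1 October 2031 is a Wednesday, so the first Sunday is October 5 and the second is October 12.
1 February 2032 is a Sunday, so Sundays fall on 1, 8, 15, 22, 29; the last is February 29.
At the standard offset (UTC+06:00), 16:00 UTC + 6h = 22:00 Rasund Prefecture standard time.
Daylight saving runs 12 October 2031 – 29 February 2032; the standard-time date in Rasund Prefecture, 28 September 2031, is outside that window, so Rasund Prefecture is on standard time at UTC+06:00.
16:00 UTC + 6h = 22:00 local.

22:00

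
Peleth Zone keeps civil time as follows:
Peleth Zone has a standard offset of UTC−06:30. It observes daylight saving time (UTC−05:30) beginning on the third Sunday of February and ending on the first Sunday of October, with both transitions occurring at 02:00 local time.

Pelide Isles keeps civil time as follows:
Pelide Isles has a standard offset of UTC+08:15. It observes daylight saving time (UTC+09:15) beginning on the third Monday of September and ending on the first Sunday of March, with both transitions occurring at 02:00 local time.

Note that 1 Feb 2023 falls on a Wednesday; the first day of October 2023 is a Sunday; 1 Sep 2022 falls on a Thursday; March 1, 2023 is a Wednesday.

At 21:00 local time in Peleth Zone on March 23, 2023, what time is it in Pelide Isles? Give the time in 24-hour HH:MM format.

10:45

1 February 2023 is a Wednesday, so the first Sunday is February 5 and the third is February 19.
1 October 2023 is a Sunday, so the first Sunday is October 1.
March 23, 2023 falls between 19 February and 1 October, so daylight saving is in effect and Peleth Zone is at UTC−05:30.
21:00 Peleth Zone + 5h30m = 02:30 UTC (rolling into the next day, 24 March 2023).
1 September 2022 is a Thursday, so the first Monday is September 5 and the third is September 19.
1 March 2023 is a Wednesday, so the first Sunday is March 5.
At the standard offset (UTC+08:15), 02:30 UTC + 8h15m = 10:45 Pelide Isles standard time.
Daylight saving runs 19 September 2022 – 5 March 2023; the standard-time date in Pelide Isles, March 24, 2023, is outside that window, so Pelide Isles is on standard time at UTC+08:15.
02:30 UTC + 8h15m = 10:45 Pelide Isles.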